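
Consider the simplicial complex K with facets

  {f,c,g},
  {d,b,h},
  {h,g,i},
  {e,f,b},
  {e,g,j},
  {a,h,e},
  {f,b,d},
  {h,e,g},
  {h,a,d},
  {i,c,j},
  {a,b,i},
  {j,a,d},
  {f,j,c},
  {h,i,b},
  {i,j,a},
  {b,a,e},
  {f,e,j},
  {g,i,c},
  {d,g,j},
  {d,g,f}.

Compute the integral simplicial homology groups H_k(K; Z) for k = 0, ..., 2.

Order the vertices as a < b < c < d < e < f < g < h < i < j. Listing each simplex with vertices in this order, K has dimension 2 with simplices:

  0-simplices (10): a, b, c, d, e, f, g, h, i, j
  1-simplices (30): ab, ad, ae, ah, ai, aj, bd, be, bf, bh, bi, cf, cg, ci, cj, df, dg, dh, dj, ef, eg, eh, ej, fg, fj, gh, gi, gj, hi, ij
  2-simplices (20): abe, abi, adh, adj, aeh, aij, bdf, bdh, bef, bhi, cfg, cfj, cgi, cij, dfg, dgj, efj, egh, egj, ghi

Hence C_0 ≅ Z^10, C_1 ≅ Z^30, C_2 ≅ Z^20.

The boundary map ∂_1: C_1 → C_0 is given by ∂[p,q] = [q] − [p]. For instance
  ∂dh = h − d.
The 10×30 boundary matrix has rank 9 and Smith normal form diag(1,1,1,1,1,1,1,1,1).

The boundary map ∂_2: C_2 → C_1 acts by ∂[p,q,r] = [q,r] − [p,r] + [p,q]. For instance
  ∂efj = fj − ej + ef,
  ∂abe = be − ae + ab.
The 30×20 boundary matrix has rank 20 and Smith normal form diag(1,1,1,1,1,1,1,1,1,1,1,1,1,1,1,1,1,1,1,2).

Computing H_k = (kernel of ∂_k) / (image of ∂_{k+1}):

  H_0: rank C_0 − rank ∂_1 = 10 − 9 = 1, and the invariant factors of ∂_1 are all 1, so H_0 = Z.
  H_1: rank ker ∂_1 − rank ∂_2 = (30 − 9) − 20 = 1, and ∂_2 has invariant factor 2 > 1, so H_1 = Z ⊕ Z/2.
  H_2: rank ker ∂_2 − rank ∂_3 = (20 − 20) − 0 = 0, and there is no ∂_3, so H_2 = 0.

As a check, the Euler characteristic is 10 − 30 + 20 = 0, which agrees with 1 − 1 + 0 = 0.

H_0 = Z,  H_1 = Z ⊕ Z/2,  H_2 = 0.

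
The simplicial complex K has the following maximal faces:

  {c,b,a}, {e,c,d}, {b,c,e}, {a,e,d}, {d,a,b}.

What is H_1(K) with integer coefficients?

K has 5 vertices, 10 edges, 5 triangles.
rank ∂_1 = 4, rank ∂_2 = 5 ⇒ b_1 = 10 − 4 − 5 = 1; all invariant factors of ∂_2 are 1 so no torsion. So H_1 ≅ Z.

H_1 ≅ Z.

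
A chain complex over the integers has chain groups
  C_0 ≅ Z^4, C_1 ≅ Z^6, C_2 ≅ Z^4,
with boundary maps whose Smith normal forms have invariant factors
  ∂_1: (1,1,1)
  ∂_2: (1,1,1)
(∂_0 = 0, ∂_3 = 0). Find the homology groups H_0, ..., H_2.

H_0: b_0 = 4 − 0 − 3 = 1; torsion from ∂_1 factors > 1: none. So H_0 = Z.
H_1: b_1 = 6 − 3 − 3 = 0; torsion from ∂_2 factors > 1: none. So H_1 = 0.
H_2: b_2 = 4 − 3 − 0 = 1; torsion from ∂_3 factors > 1: none. So H_2 = Z.

H_0 = Z,  H_1 = 0,  H_2 = Z.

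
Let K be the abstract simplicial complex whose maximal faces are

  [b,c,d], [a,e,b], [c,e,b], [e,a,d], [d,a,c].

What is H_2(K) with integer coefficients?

Order the vertices as a < b < c < d < e. Listing each simplex with vertices in this order, K has dimension 2 with simplices:

  0-simplices (5): a, b, c, d, e
  1-simplices (10): ab, ac, ad, ae, bc, bd, be, cd, ce, de
  2-simplices (5): abe, acd, ade, bcd, bce

so the chain groups are C_0 ≅ Z^5, C_1 ≅ Z^10, C_2 ≅ Z^5.

∂_1: C_1 → C_0 maps an edge to its endpoints' difference, ∂[p,q] = q − p. For instance
  ∂ad = d − a.
As a 5×10 matrix over Z this has rank 4, with invariant factors (1,1,1,1).

The boundary map ∂_2: C_2 → C_1 maps a triangle to the signed sum of its edges. For instance
  ∂ade = de − ae + ad,
  ∂bce = ce − be + bc.
The resulting 10×5 matrix has rank 5, and its Smith normal form has invariant factors (1,1,1,1,1).

Computing H_k = (kernel of ∂_k) / (image of ∂_{k+1}):

  H_2: rank ker ∂_2 − rank ∂_3 = (5 − 5) − 0 = 0, and there is no ∂_3, so H_2 ≅ 0.

H_2 = 0.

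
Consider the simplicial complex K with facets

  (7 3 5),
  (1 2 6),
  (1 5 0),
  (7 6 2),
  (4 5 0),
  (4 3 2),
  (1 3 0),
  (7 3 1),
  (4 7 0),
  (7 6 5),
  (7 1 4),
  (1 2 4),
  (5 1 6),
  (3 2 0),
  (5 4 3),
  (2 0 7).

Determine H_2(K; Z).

H_2 ≅ Z.

Order the vertices as 0 < 1 < 2 < 3 < 4 < 5 < 6 < 7. Listing each simplex with vertices in this order, K has dimension 2 with simplices:

  0-simplices (8): [0], [1], [2], [3], [4], [5], [6], [7]
  1-simplices (24): (24 of them)
  2-simplices (16): [0,1,3], [0,1,5], [0,2,3], [0,2,7], [0,4,5], [0,4,7], [1,2,4], [1,2,6], [1,3,7], [1,4,7], [1,5,6], [2,3,4], [2,6,7], [3,4,5], [3,5,7], [5,6,7]

giving chain groups C_0 ≅ Z^8, C_1 ≅ Z^24, C_2 ≅ Z^16.

Boundary ∂_1: C_1 → C_0 maps an edge to its endpoints' difference, ∂[p,q] = q − p. For instance
  ∂[3,5] = [5] − [3].
The 8×24 boundary matrix has rank 7 and Smith normal form diag(1,1,1,1,1,1,1).

The boundary map ∂_2: C_2 → C_1 maps a triangle to the signed sum of its edges. For instance
  ∂[1,2,4] = [2,4] − [1,4] + [1,2],
  ∂[5,6,7] = [6,7] − [5,7] + [5,6].
The resulting 24×16 matrix has rank 15, and its Smith normal form has invariant factors (1,1,1,1,1,1,1,1,1,1,1,1,1,1,1).

Computing H_k = (kernel of ∂_k) / (image of ∂_{k+1}):

  H_2: rank ker ∂_2 − rank ∂_3 = (16 − 15) − 0 = 1, and there is no ∂_3, so H_2 = Z.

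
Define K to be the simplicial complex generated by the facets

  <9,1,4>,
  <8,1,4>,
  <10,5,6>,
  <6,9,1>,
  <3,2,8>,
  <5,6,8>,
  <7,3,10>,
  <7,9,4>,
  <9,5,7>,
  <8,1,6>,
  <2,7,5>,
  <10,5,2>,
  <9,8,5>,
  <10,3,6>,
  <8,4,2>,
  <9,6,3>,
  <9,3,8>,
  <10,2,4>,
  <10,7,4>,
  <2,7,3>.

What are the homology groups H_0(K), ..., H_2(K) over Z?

Order the vertices as 1 < 2 < 3 < 4 < 5 < 6 < 7 < 8 < 9 < 10. Listing each simplex with vertices in this order, K has dimension 2 with simplices:

  0-simplices (10): [1], [2], [3], [4], [5], [6], [7], [8], [9], [10]
  1-simplices (30): (30 of them)
  2-simplices (20): (20 of them)

Hence C_0 ≅ Z^10, C_1 ≅ Z^30, C_2 ≅ Z^20.

Boundary ∂_1: C_1 → C_0 is given by ∂[p,q] = [q] − [p]. For instance
  ∂[4,7] = [7] − [4].
As a 10×30 matrix over Z this has rank 9, with invariant factors (1,1,1,1,1,1,1,1,1).

The boundary map ∂_2: C_2 → C_1 acts by ∂[p,q,r] = [q,r] − [p,r] + [p,q]. For instance
  ∂[2,4,10] = [4,10] − [2,10] + [2,4],
  ∂[3,7,10] = [7,10] − [3,10] + [3,7].
The 30×20 boundary matrix has rank 20 and Smith normal form diag(1,1,1,1,1,1,1,1,1,1,1,1,1,1,1,1,1,1,1,2).

From H_k ≅ ker(∂_k) / im(∂_{k+1}) we obtain:

  H_0: rank C_0 − rank ∂_1 = 10 − 9 = 1, and the invariant factors of ∂_1 are all 1, so H_0 ≅ Z.
  H_1: rank ker ∂_1 − rank ∂_2 = (30 − 9) − 20 = 1, and ∂_2 has invariant factor 2 > 1, so H_1 ≅ Z ⊕ Z_2.
  H_2: rank ker ∂_2 − rank ∂_3 = (20 − 20) − 0 = 0, and there is no ∂_3, so H_2 ≅ 0.

H_0 ≅ Z,  H_1 ≅ Z ⊕ Z_2,  H_2 = 0.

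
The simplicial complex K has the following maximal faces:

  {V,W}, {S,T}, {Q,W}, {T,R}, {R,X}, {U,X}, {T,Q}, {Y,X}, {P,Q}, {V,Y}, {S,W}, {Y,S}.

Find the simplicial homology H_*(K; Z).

Fix the vertex order P < Q < R < S < T < U < V < W < X < Y and write every simplex with vertices in increasing order. Then dim K = 1 and the simplices of K are:

  0-simplices (10): P, Q, R, S, T, U, V, W, X, Y
  1-simplices (12): PQ, QT, QW, RT, RX, ST, SW, SY, UX, VW, VY, XY

so the chain groups are C_0 ≅ Z^10, C_1 ≅ Z^12.

∂_1: C_1 → C_0 is given by ∂[p,q] = [q] − [p]. For instance
  ∂UX = X − U.
The resulting 10×12 matrix has rank 9, and its Smith normal form has invariant factors (1,1,1,1,1,1,1,1,1).

From H_k ≅ ker(∂_k) / im(∂_{k+1}) we obtain:

  H_0: rank C_0 − rank ∂_1 = 10 − 9 = 1, and the invariant factors of ∂_1 are all 1, so H_0 ≅ Z.
  H_1: rank ker ∂_1 − rank ∂_2 = (12 − 9) − 0 = 3, and there is no ∂_2, so H_1 ≅ Z^3.

As a check, the Euler characteristic is 10 − 12 = -2, which agrees with 1 − 3 = -2.

H_0 = Z,  H_1 = Z^3.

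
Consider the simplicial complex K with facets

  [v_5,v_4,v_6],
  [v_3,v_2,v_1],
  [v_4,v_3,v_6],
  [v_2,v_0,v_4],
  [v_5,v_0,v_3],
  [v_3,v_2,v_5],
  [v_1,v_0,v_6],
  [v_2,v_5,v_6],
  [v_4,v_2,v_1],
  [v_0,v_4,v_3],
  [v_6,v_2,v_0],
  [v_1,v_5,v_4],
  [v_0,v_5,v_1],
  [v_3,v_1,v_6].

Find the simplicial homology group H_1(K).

Take the total order v_0 < v_1 < v_2 < v_3 < v_4 < v_5 < v_6 on the vertex set. Then K (dimension 2) consists of the simplices:

  0-simplices (7): [v_0], [v_1], [v_2], [v_3], [v_4], [v_5], [v_6]
  1-simplices (21): (21 of them)
  2-simplices (14): (14 of them)

so the chain groups are C_0 ≅ Z^7, C_1 ≅ Z^21, C_2 ≅ Z^14.

Boundary ∂_1: C_1 → C_0 is given by ∂[p,q] = [q] − [p].
The resulting 7×21 matrix has rank 6, and its Smith normal form has invariant factors (1,1,1,1,1,1).

Boundary ∂_2: C_2 → C_1 sends each 2-simplex [p,q,r] to [q,r] − [p,r] + [p,q]. For instance
  ∂[v_0,v_3,v_4] = [v_3,v_4] − [v_0,v_4] + [v_0,v_3],
  ∂[v_1,v_4,v_5] = [v_4,v_5] − [v_1,v_5] + [v_1,v_4].
The 21×14 boundary matrix has rank 13 and Smith normal form diag(1,1,1,1,1,1,1,1,1,1,1,1,1).

Computing H_k = (kernel of ∂_k) / (image of ∂_{k+1}):

  H_1: rank ker ∂_1 − rank ∂_2 = (21 − 6) − 13 = 2, and the invariant factors of ∂_2 are all 1, so H_1 ≅ Z^2.

H_1 ≅ Z^2.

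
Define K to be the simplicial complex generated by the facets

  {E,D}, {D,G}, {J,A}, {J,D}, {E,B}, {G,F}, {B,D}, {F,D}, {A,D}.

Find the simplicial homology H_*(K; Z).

H_0 = Z,  H_1 = Z^3.

Fix the vertex order A < B < D < E < F < G < J and write every simplex with vertices in increasing order. Then dim K = 1 and the simplices of K are:

  0-simplices (7): A, B, D, E, F, G, J
  1-simplices (9): AD, AJ, BD, BE, DE, DF, DG, DJ, FG

so the chain groups are C_0 ≅ Z^7, C_1 ≅ Z^9.

Boundary ∂_1: C_1 → C_0 maps an edge to its endpoints' difference, ∂[p,q] = q − p. For instance
  ∂AD = D − A.
The 7×9 boundary matrix has rank 6 and Smith normal form diag(1,1,1,1,1,1).

Now H_k = ker ∂_k / im ∂_{k+1}, so:

  H_0: rank C_0 − rank ∂_1 = 7 − 6 = 1, and the invariant factors of ∂_1 are all 1, so H_0 ≅ Z.
  H_1: rank ker ∂_1 − rank ∂_2 = (9 − 6) − 0 = 3, and there is no ∂_2, so H_1 ≅ Z^3.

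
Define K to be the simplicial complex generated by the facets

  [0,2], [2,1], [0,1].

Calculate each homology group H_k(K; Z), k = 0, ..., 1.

Fix the vertex order 0 < 1 < 2 and write every simplex with vertices in increasing order. Then dim K = 1 and the simplices of K are:

  0-simplices (3): [0], [1], [2]
  1-simplices (3): [0,1], [0,2], [1,2]

giving chain groups C_0 ≅ Z^3, C_1 ≅ Z^3.

∂_1: C_1 → C_0 sends each edge [p,q] (with p < q) to q − p. For instance
  ∂[0,2] = [2] − [0].
As a 3×3 matrix over Z this has rank 2, with invariant factors (1,1).

From H_k ≅ ker(∂_k) / im(∂_{k+1}) we obtain:

  H_0: rank C_0 − rank ∂_1 = 3 − 2 = 1, and the invariant factors of ∂_1 are all 1, so H_0 ≅ Z.
  H_1: rank ker ∂_1 − rank ∂_2 = (3 − 2) − 0 = 1, and there is no ∂_2, so H_1 ≅ Z.

H_0 = Z,  H_1 = Z.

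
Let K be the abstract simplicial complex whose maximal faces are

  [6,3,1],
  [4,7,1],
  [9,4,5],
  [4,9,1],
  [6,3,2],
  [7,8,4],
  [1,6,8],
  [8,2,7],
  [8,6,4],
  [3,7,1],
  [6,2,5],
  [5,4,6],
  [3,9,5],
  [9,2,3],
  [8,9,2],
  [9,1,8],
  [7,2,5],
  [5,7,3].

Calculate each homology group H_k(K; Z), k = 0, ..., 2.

Take the total order 1 < 2 < 3 < 4 < 5 < 6 < 7 < 8 < 9 on the vertex set. Then K (dimension 2) consists of the simplices:

  0-simplices (9): [1], [2], [3], [4], [5], [6], [7], [8], [9]
  1-simplices (27): (27 of them)
  2-simplices (18): [1,3,6], [1,3,7], [1,4,7], [1,4,9], [1,6,8], [1,8,9], [2,3,6], [2,3,9], [2,5,6], [2,5,7], [2,7,8], [2,8,9], [3,5,7], [3,5,9], [4,5,6], [4,5,9], [4,6,8], [4,7,8]

giving chain groups C_0 ≅ Z^9, C_1 ≅ Z^27, C_2 ≅ Z^18.

The boundary map ∂_1: C_1 → C_0 sends each edge [p,q] (with p < q) to q − p.
As a 9×27 matrix over Z this has rank 8, with invariant factors (1,1,1,1,1,1,1,1).

The boundary map ∂_2: C_2 → C_1 maps a triangle to the signed sum of its edges. For instance
  ∂[2,7,8] = [7,8] − [2,8] + [2,7],
  ∂[1,3,7] = [3,7] − [1,7] + [1,3].
This gives a 27×18 integer matrix of rank 18; reducing to Smith normal form yields diagonal entries (1,1,1,1,1,1,1,1,1,1,1,1,1,1,1,1,1,2).

Reading off H_k = ker ∂_k / im ∂_{k+1}:

  H_0: rank C_0 − rank ∂_1 = 9 − 8 = 1, and the invariant factors of ∂_1 are all 1, so H_0 ≅ Z.
  H_1: rank ker ∂_1 − rank ∂_2 = (27 − 8) − 18 = 1, and ∂_2 has invariant factor 2 > 1, so H_1 ≅ Z ⊕ Z/2Z.
  H_2: rank ker ∂_2 − rank ∂_3 = (18 − 18) − 0 = 0, and there is no ∂_3, so H_2 ≅ 0.

As a check, the Euler characteristic is 9 − 27 + 18 = 0, which agrees with 1 − 1 + 0 = 0.

H_0 = Z,  H_1 = Z ⊕ Z/2Z,  H_2 = 0.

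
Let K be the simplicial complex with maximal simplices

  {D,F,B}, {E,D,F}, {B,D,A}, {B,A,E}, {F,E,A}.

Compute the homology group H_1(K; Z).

Fix the vertex order A < B < D < E < F and write every simplex with vertices in increasing order. Then dim K = 2 and the simplices of K are:

  0-simplices (5): A, B, D, E, F
  1-simplices (10): AB, AD, AE, AF, BD, BE, BF, DE, DF, EF
  2-simplices (5): ABD, ABE, AEF, BDF, DEF

so the chain groups are C_0 ≅ Z^5, C_1 ≅ Z^10, C_2 ≅ Z^5.

Boundary ∂_1: C_1 → C_0 maps an edge to its endpoints' difference, ∂[p,q] = q − p.
As a 5×10 matrix over Z this has rank 4, with invariant factors (1,1,1,1).

Boundary ∂_2: C_2 → C_1 acts by ∂[p,q,r] = [q,r] − [p,r] + [p,q]. For instance
  ∂DEF = EF − DF + DE,
  ∂ABE = BE − AE + AB.
As a 10×5 matrix over Z this has rank 5, with invariant factors (1,1,1,1,1).

Computing H_k = (kernel of ∂_k) / (image of ∂_{k+1}):

  H_1: rank ker ∂_1 − rank ∂_2 = (10 − 4) − 5 = 1, and the invariant factors of ∂_2 are all 1, so H_1 ≅ Z.

H_1 = Z.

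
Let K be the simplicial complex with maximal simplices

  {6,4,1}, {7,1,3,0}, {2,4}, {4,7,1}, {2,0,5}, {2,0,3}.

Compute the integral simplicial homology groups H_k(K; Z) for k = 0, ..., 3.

H_0 ≅ Z,  H_1 ≅ Z,  H_2 = 0,  H_3 = 0.

Order the vertices as 0 < 1 < 2 < 3 < 4 < 5 < 6 < 7. Listing each simplex with vertices in this order, K has dimension 3 with simplices:

  0-simplices (8): [0], [1], [2], [3], [4], [5], [6], [7]
  1-simplices (15): [0,1], [0,2], [0,3], [0,5], [0,7], [1,3], [1,4], [1,6], [1,7], [2,3], [2,4], [2,5], [3,7], [4,6], [4,7]
  2-simplices (8): [0,1,3], [0,1,7], [0,2,3], [0,2,5], [0,3,7], [1,3,7], [1,4,6], [1,4,7]
  3-simplices (1): [0,1,3,7]

giving chain groups C_0 ≅ Z^8, C_1 ≅ Z^15, C_2 ≅ Z^8, C_3 ≅ Z^1.

The boundary map ∂_1: C_1 → C_0 sends each edge [p,q] (with p < q) to q − p. For instance
  ∂[2,5] = [5] − [2].
As a 8×15 matrix over Z this has rank 7, with invariant factors (1,1,1,1,1,1,1).

Boundary ∂_2: C_2 → C_1 sends each 2-simplex [p,q,r] to [q,r] − [p,r] + [p,q]. For instance
  ∂[1,4,6] = [4,6] − [1,6] + [1,4],
  ∂[0,1,7] = [1,7] − [0,7] + [0,1].
The 15×8 boundary matrix has rank 7 and Smith normal form diag(1,1,1,1,1,1,1).

Boundary ∂_3: C_3 → C_2 sends each 3-simplex σ to the alternating sum Σ_i (−1)^i (σ with its i-th vertex removed). For instance
  ∂[0,1,3,7] = [1,3,7] − [0,3,7] + [0,1,7] − [0,1,3].
As a 8×1 matrix over Z this has rank 1, with invariant factors (1).

Now H_k = ker ∂_k / im ∂_{k+1}, so:

  H_0: rank C_0 − rank ∂_1 = 8 − 7 = 1, and the invariant factors of ∂_1 are all 1, so H_0 = Z.
  H_1: rank ker ∂_1 − rank ∂_2 = (15 − 7) − 7 = 1, and the invariant factors of ∂_2 are all 1, so H_1 = Z.
  H_2: rank ker ∂_2 − rank ∂_3 = (8 − 7) − 1 = 0, and the invariant factors of ∂_3 are all 1, so H_2 = 0.
  H_3: rank ker ∂_3 − rank ∂_4 = (1 − 1) − 0 = 0, and there is no ∂_4, so H_3 = 0.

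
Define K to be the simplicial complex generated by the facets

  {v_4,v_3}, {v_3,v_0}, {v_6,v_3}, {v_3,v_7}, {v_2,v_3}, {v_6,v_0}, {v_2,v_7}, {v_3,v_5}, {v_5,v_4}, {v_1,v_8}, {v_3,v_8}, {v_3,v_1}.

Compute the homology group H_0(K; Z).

H_0 = Z.

K has 9 vertices, 12 edges.
rank ∂_0 = 0, rank ∂_1 = 8 ⇒ b_0 = 9 − 0 − 8 = 1; all invariant factors of ∂_1 are 1 so no torsion. So H_0 = Z.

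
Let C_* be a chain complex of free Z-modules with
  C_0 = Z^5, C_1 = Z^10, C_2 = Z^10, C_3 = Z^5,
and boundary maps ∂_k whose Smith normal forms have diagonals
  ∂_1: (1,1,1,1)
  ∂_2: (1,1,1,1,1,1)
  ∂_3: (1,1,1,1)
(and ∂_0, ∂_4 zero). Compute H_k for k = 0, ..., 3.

H_0 = Z,  H_1 = 0,  H_2 = 0,  H_3 = Z.

H_0: b_0 = 5 − 0 − 4 = 1; torsion from ∂_1 factors > 1: none. So H_0 = Z.
H_1: b_1 = 10 − 4 − 6 = 0; torsion from ∂_2 factors > 1: none. So H_1 = 0.
H_2: b_2 = 10 − 6 − 4 = 0; torsion from ∂_3 factors > 1: none. So H_2 = 0.
H_3: b_3 = 5 − 4 − 0 = 1; torsion from ∂_4 factors > 1: none. So H_3 = Z.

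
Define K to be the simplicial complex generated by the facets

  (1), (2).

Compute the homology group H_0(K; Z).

Take the total order 1 < 2 on the vertex set. Then K (dimension 0) consists of the simplices:

  0-simplices (2): [1], [2]

so the chain groups are C_0 ≅ Z^2.

Reading off H_k = ker ∂_k / im ∂_{k+1}:

  H_0: rank C_0 − rank ∂_1 = 2 − 0 = 2, and there is no ∂_1, so H_0 ≅ Z^2.

H_0 ≅ Z^2.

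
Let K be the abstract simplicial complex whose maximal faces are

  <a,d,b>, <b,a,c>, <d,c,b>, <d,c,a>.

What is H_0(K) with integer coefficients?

Order the vertices as a < b < c < d. Listing each simplex with vertices in this order, K has dimension 2 with simplices:

  0-simplices (4): a, b, c, d
  1-simplices (6): ab, ac, ad, bc, bd, cd
  2-simplices (4): abc, abd, acd, bcd

so the chain groups are C_0 ≅ Z^4, C_1 ≅ Z^6, C_2 ≅ Z^4.

∂_1: C_1 → C_0 is given by ∂[p,q] = [q] − [p].
This gives a 4×6 integer matrix of rank 3; reducing to Smith normal form yields diagonal entries (1,1,1).

The boundary map ∂_2: C_2 → C_1 sends each 2-simplex [p,q,r] to [q,r] − [p,r] + [p,q]. For instance
  ∂acd = cd − ad + ac,
  ∂abc = bc − ac + ab.
The 6×4 boundary matrix has rank 3 and Smith normal form diag(1,1,1).

Now H_k = ker ∂_k / im ∂_{k+1}, so:

  H_0: rank C_0 − rank ∂_1 = 4 − 3 = 1, and the invariant factors of ∂_1 are all 1, so H_0 = Z.

H_0 = Z.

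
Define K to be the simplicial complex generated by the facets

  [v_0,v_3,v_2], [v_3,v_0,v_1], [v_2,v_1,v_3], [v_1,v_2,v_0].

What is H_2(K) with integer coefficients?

H_2 = Z.

K has 4 vertices, 6 edges, 4 triangles.
rank ∂_2 = 3, rank ∂_3 = 0 ⇒ b_2 = 4 − 3 − 0 = 1. So H_2 ≅ Z.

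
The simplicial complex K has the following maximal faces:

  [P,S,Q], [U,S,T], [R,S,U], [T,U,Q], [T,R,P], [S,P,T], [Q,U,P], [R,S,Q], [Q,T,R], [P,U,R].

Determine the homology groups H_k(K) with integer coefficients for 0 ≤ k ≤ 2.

Order the vertices as P < Q < R < S < T < U. Listing each simplex with vertices in this order, K has dimension 2 with simplices:

  0-simplices (6): P, Q, R, S, T, U
  1-simplices (15): PQ, PR, PS, PT, PU, QR, QS, QT, QU, RS, RT, RU, ST, SU, TU
  2-simplices (10): PQS, PQU, PRT, PRU, PST, QRS, QRT, QTU, RSU, STU

so the chain groups are C_0 ≅ Z^6, C_1 ≅ Z^15, C_2 ≅ Z^10.

Boundary ∂_1: C_1 → C_0 maps an edge to its endpoints' difference, ∂[p,q] = q − p. For instance
  ∂PU = U − P.
This gives a 6×15 integer matrix of rank 5; reducing to Smith normal form yields diagonal entries (1,1,1,1,1).

∂_2: C_2 → C_1 sends each 2-simplex [p,q,r] to [q,r] − [p,r] + [p,q]. For instance
  ∂QRS = RS − QS + QR,
  ∂PRT = RT − PT + PR.
This gives a 15×10 integer matrix of rank 10; reducing to Smith normal form yields diagonal entries (1,1,1,1,1,1,1,1,1,2).

From H_k ≅ ker(∂_k) / im(∂_{k+1}) we obtain:

  H_0: rank C_0 − rank ∂_1 = 6 − 5 = 1, and the invariant factors of ∂_1 are all 1, so H_0 = Z.
  H_1: rank ker ∂_1 − rank ∂_2 = (15 − 5) − 10 = 0, and ∂_2 has invariant factor 2 > 1, so H_1 = Z_2.
  H_2: rank ker ∂_2 − rank ∂_3 = (10 − 10) − 0 = 0, and there is no ∂_3, so H_2 = 0.

(K is a triangulation of the real projective plane RP^2.)

H_0 ≅ Z,  H_1 ≅ Z_2,  H_2 = 0.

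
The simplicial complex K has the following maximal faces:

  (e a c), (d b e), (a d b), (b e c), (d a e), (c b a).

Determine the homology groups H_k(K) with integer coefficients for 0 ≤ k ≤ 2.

H_0 ≅ Z,  H_1 = 0,  H_2 ≅ Z.

Order the vertices as a < b < c < d < e. Listing each simplex with vertices in this order, K has dimension 2 with simplices:

  0-simplices (5): a, b, c, d, e
  1-simplices (9): ab, ac, ad, ae, bc, bd, be, ce, de
  2-simplices (6): abc, abd, ace, ade, bce, bde

giving chain groups C_0 ≅ Z^5, C_1 ≅ Z^9, C_2 ≅ Z^6.

Boundary ∂_1: C_1 → C_0 is given by ∂[p,q] = [q] − [p].
The resulting 5×9 matrix has rank 4, and its Smith normal form has invariant factors (1,1,1,1).

Boundary ∂_2: C_2 → C_1 sends each 2-simplex [p,q,r] to [q,r] − [p,r] + [p,q]. For instance
  ∂abc = bc − ac + ab,
  ∂ade = de − ae + ad.
The resulting 9×6 matrix has rank 5, and its Smith normal form has invariant factors (1,1,1,1,1).

Reading off H_k = ker ∂_k / im ∂_{k+1}:

  H_0: rank C_0 − rank ∂_1 = 5 − 4 = 1, and the invariant factors of ∂_1 are all 1, so H_0 ≅ Z.
  H_1: rank ker ∂_1 − rank ∂_2 = (9 − 4) − 5 = 0, and the invariant factors of ∂_2 are all 1, so H_1 ≅ 0.
  H_2: rank ker ∂_2 − rank ∂_3 = (6 − 5) − 0 = 1, and there is no ∂_3, so H_2 ≅ Z.

(K is a triangulation of the 2-sphere S^2.)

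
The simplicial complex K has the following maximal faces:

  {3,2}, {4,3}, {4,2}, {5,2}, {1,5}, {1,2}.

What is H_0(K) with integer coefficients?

Order the vertices as 1 < 2 < 3 < 4 < 5. Listing each simplex with vertices in this order, K has dimension 1 with simplices:

  0-simplices (5): [1], [2], [3], [4], [5]
  1-simplices (6): [1,2], [1,5], [2,3], [2,4], [2,5], [3,4]

Hence C_0 ≅ Z^5, C_1 ≅ Z^6.

∂_1: C_1 → C_0 is given by ∂[p,q] = [q] − [p].
The resulting 5×6 matrix has rank 4, and its Smith normal form has invariant factors (1,1,1,1).

From H_k ≅ ker(∂_k) / im(∂_{k+1}) we obtain:

  H_0: rank C_0 − rank ∂_1 = 5 − 4 = 1, and the invariant factors of ∂_1 are all 1, so H_0 ≅ Z.

(K is a triangulation of a wedge of 2 circles.)

H_0 = Z.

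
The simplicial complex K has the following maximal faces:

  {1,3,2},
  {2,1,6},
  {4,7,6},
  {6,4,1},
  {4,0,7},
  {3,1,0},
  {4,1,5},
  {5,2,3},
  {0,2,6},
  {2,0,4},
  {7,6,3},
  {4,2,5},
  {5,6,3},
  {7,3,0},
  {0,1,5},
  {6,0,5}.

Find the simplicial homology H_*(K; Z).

Order the vertices as 0 < 1 < 2 < 3 < 4 < 5 < 6 < 7. Listing each simplex with vertices in this order, K has dimension 2 with simplices:

  0-simplices (8): [0], [1], [2], [3], [4], [5], [6], [7]
  1-simplices (24): (24 of them)
  2-simplices (16): [0,1,3], [0,1,5], [0,2,4], [0,2,6], [0,3,7], [0,4,7], [0,5,6], [1,2,3], [1,2,6], [1,4,5], [1,4,6], [2,3,5], [2,4,5], [3,5,6], [3,6,7], [4,6,7]

giving chain groups C_0 ≅ Z^8, C_1 ≅ Z^24, C_2 ≅ Z^16.

Boundary ∂_1: C_1 → C_0 is given by ∂[p,q] = [q] − [p]. For instance
  ∂[4,5] = [5] − [4].
The resulting 8×24 matrix has rank 7, and its Smith normal form has invariant factors (1,1,1,1,1,1,1).

Boundary ∂_2: C_2 → C_1 acts by ∂[p,q,r] = [q,r] − [p,r] + [p,q]. For instance
  ∂[0,4,7] = [4,7] − [0,7] + [0,4],
  ∂[1,2,6] = [2,6] − [1,6] + [1,2].
The resulting 24×16 matrix has rank 15, and its Smith normal form has invariant factors (1,1,1,1,1,1,1,1,1,1,1,1,1,1,1).

Now H_k = ker ∂_k / im ∂_{k+1}, so:

  H_0: rank C_0 − rank ∂_1 = 8 − 7 = 1, and the invariant factors of ∂_1 are all 1, so H_0 = Z.
  H_1: rank ker ∂_1 − rank ∂_2 = (24 − 7) − 15 = 2, and the invariant factors of ∂_2 are all 1, so H_1 = Z^2.
  H_2: rank ker ∂_2 − rank ∂_3 = (16 − 15) − 0 = 1, and there is no ∂_3, so H_2 = Z.

As a check, the Euler characteristic is 8 − 24 + 16 = 0, which agrees with 1 − 2 + 1 = 0.

H_0 ≅ Z,  H_1 ≅ Z^2,  H_2 ≅ Z.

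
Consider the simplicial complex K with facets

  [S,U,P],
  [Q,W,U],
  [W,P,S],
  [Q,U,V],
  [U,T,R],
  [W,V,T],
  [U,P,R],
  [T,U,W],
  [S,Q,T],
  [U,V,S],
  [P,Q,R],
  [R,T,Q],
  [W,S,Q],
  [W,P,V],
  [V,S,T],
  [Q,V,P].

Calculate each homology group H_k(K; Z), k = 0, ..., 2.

H_0 ≅ Z,  H_1 ≅ Z^2,  H_2 ≅ Z.

Take the total order P < Q < R < S < T < U < V < W on the vertex set. Then K (dimension 2) consists of the simplices:

  0-simplices (8): P, Q, R, S, T, U, V, W
  1-simplices (24): PQ, PR, PS, PU, PV, PW, QR, QS, QT, QU, QV, QW, RT, RU, ST, SU, SV, SW, TU, TV, TW, UV, UW, VW
  2-simplices (16): PQR, PQV, PRU, PSU, PSW, PVW, QRT, QST, QSW, QUV, QUW, RTU, STV, SUV, TUW, TVW

Hence C_0 ≅ Z^8, C_1 ≅ Z^24, C_2 ≅ Z^16.

Boundary ∂_1: C_1 → C_0 sends each edge [p,q] (with p < q) to q − p.
The 8×24 boundary matrix has rank 7 and Smith normal form diag(1,1,1,1,1,1,1).

Boundary ∂_2: C_2 → C_1 sends each 2-simplex [p,q,r] to [q,r] − [p,r] + [p,q]. For instance
  ∂PSW = SW − PW + PS,
  ∂QUV = UV − QV + QU.
The 24×16 boundary matrix has rank 15 and Smith normal form diag(1,1,1,1,1,1,1,1,1,1,1,1,1,1,1).

Computing H_k = (kernel of ∂_k) / (image of ∂_{k+1}):

  H_0: rank C_0 − rank ∂_1 = 8 − 7 = 1, and the invariant factors of ∂_1 are all 1, so H_0 ≅ Z.
  H_1: rank ker ∂_1 − rank ∂_2 = (24 − 7) − 15 = 2, and the invariant factors of ∂_2 are all 1, so H_1 ≅ Z^2.
  H_2: rank ker ∂_2 − rank ∂_3 = (16 − 15) − 0 = 1, and there is no ∂_3, so H_2 ≅ Z.

(K is a triangulation of the torus T^2.)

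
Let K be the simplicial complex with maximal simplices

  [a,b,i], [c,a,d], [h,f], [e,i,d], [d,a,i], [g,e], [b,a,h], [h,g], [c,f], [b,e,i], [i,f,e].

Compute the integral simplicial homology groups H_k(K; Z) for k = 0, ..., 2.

H_0 ≅ Z,  H_1 ≅ Z^3,  H_2 = 0.

Fix the vertex order a < b < c < d < e < f < g < h < i and write every simplex with vertices in increasing order. Then dim K = 2 and the simplices of K are:

  0-simplices (9): a, b, c, d, e, f, g, h, i
  1-simplices (18): ab, ac, ad, ah, ai, be, bh, bi, cd, cf, de, di, ef, eg, ei, fh, fi, gh
  2-simplices (7): abh, abi, acd, adi, bei, dei, efi

Hence C_0 ≅ Z^9, C_1 ≅ Z^18, C_2 ≅ Z^7.

Boundary ∂_1: C_1 → C_0 sends each edge [p,q] (with p < q) to q − p.
The 9×18 boundary matrix has rank 8 and Smith normal form diag(1,1,1,1,1,1,1,1).

Boundary ∂_2: C_2 → C_1 maps a triangle to the signed sum of its edges. For instance
  ∂bei = ei − bi + be,
  ∂adi = di − ai + ad.
The resulting 18×7 matrix has rank 7, and its Smith normal form has invariant factors (1,1,1,1,1,1,1).

From H_k ≅ ker(∂_k) / im(∂_{k+1}) we obtain:

  H_0: rank C_0 − rank ∂_1 = 9 − 8 = 1, and the invariant factors of ∂_1 are all 1, so H_0 ≅ Z.
  H_1: rank ker ∂_1 − rank ∂_2 = (18 − 8) − 7 = 3, and the invariant factors of ∂_2 are all 1, so H_1 ≅ Z^3.
  H_2: rank ker ∂_2 − rank ∂_3 = (7 − 7) − 0 = 0, and there is no ∂_3, so H_2 ≅ 0.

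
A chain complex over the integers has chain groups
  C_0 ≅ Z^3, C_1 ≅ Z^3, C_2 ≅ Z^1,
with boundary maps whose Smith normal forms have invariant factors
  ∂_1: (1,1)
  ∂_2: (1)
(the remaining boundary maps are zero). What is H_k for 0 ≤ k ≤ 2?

H_0: b_0 = 3 − 0 − 2 = 1; torsion from ∂_1 factors > 1: none. So H_0 = Z.
H_1: b_1 = 3 − 2 − 1 = 0; torsion from ∂_2 factors > 1: none. So H_1 = 0.
H_2: b_2 = 1 − 1 − 0 = 0; torsion from ∂_3 factors > 1: none. So H_2 = 0.

H_0 = Z,  H_1 = 0,  H_2 = 0.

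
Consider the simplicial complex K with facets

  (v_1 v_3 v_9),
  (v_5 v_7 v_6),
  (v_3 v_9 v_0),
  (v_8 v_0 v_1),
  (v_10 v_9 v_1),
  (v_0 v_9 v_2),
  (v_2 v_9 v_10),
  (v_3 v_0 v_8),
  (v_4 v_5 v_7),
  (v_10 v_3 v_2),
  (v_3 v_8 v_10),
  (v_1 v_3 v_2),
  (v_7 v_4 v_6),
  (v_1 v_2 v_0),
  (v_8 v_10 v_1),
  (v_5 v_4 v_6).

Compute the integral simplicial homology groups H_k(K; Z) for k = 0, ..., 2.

Order the vertices as v_0 < v_1 < v_2 < v_3 < v_4 < v_5 < v_6 < v_7 < v_8 < v_9 < v_10. Listing each simplex with vertices in this order, K has dimension 2 with simplices:

  0-simplices (11): [v_0], [v_1], [v_2], [v_3], [v_4], [v_5], [v_6], [v_7], [v_8], [v_9], [v_10]
  1-simplices (24): (24 of them)
  2-simplices (16): (16 of them)

Hence C_0 ≅ Z^11, C_1 ≅ Z^24, C_2 ≅ Z^16.

The boundary map ∂_1: C_1 → C_0 maps an edge to its endpoints' difference, ∂[p,q] = q − p.
The 11×24 boundary matrix has rank 9 and Smith normal form diag(1,1,1,1,1,1,1,1,1).

∂_2: C_2 → C_1 sends each 2-simplex [p,q,r] to [q,r] − [p,r] + [p,q]. For instance
  ∂[v_2,v_9,v_10] = [v_9,v_10] − [v_2,v_10] + [v_2,v_9],
  ∂[v_0,v_2,v_9] = [v_2,v_9] − [v_0,v_9] + [v_0,v_2].
As a 24×16 matrix over Z this has rank 15, with invariant factors (1,1,1,1,1,1,1,1,1,1,1,1,1,1,2).

From H_k ≅ ker(∂_k) / im(∂_{k+1}) we obtain:

  H_0: rank C_0 − rank ∂_1 = 11 − 9 = 2, and the invariant factors of ∂_1 are all 1, so H_0 = Z^2.
  H_1: rank ker ∂_1 − rank ∂_2 = (24 − 9) − 15 = 0, and ∂_2 has invariant factor 2 > 1, so H_1 = Z/2.
  H_2: rank ker ∂_2 − rank ∂_3 = (16 − 15) − 0 = 1, and there is no ∂_3, so H_2 = Z.

As a check, the Euler characteristic is 11 − 24 + 16 = 3, which agrees with 2 − 0 + 1 = 3.

H_0 ≅ Z^2,  H_1 ≅ Z/2,  H_2 ≅ Z.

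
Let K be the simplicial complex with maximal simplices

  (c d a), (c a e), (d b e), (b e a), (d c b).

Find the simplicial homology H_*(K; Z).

H_0 ≅ Z,  H_1 ≅ Z,  H_2 = 0.

Take the total order a < b < c < d < e on the vertex set. Then K (dimension 2) consists of the simplices:

  0-simplices (5): a, b, c, d, e
  1-simplices (10): ab, ac, ad, ae, bc, bd, be, cd, ce, de
  2-simplices (5): abe, acd, ace, bcd, bde

Hence C_0 ≅ Z^5, C_1 ≅ Z^10, C_2 ≅ Z^5.

∂_1: C_1 → C_0 maps an edge to its endpoints' difference, ∂[p,q] = q − p. For instance
  ∂ce = e − c.
The 5×10 boundary matrix has rank 4 and Smith normal form diag(1,1,1,1).

The boundary map ∂_2: C_2 → C_1 acts by ∂[p,q,r] = [q,r] − [p,r] + [p,q]. For instance
  ∂bcd = cd − bd + bc,
  ∂bde = de − be + bd.
This gives a 10×5 integer matrix of rank 5; reducing to Smith normal form yields diagonal entries (1,1,1,1,1).

Now H_k = ker ∂_k / im ∂_{k+1}, so:

  H_0: rank C_0 − rank ∂_1 = 5 − 4 = 1, and the invariant factors of ∂_1 are all 1, so H_0 = Z.
  H_1: rank ker ∂_1 − rank ∂_2 = (10 − 4) − 5 = 1, and the invariant factors of ∂_2 are all 1, so H_1 = Z.
  H_2: rank ker ∂_2 − rank ∂_3 = (5 − 5) − 0 = 0, and there is no ∂_3, so H_2 = 0.

As a check, the Euler characteristic is 5 − 10 + 5 = 0, which agrees with 1 − 1 + 0 = 0.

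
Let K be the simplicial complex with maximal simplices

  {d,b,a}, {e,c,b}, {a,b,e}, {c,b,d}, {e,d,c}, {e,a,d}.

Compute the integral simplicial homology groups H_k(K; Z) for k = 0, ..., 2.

H_0 = Z,  H_1 = 0,  H_2 = Z.

Order the vertices as a < b < c < d < e. Listing each simplex with vertices in this order, K has dimension 2 with simplices:

  0-simplices (5): a, b, c, d, e
  1-simplices (9): ab, ad, ae, bc, bd, be, cd, ce, de
  2-simplices (6): abd, abe, ade, bcd, bce, cde

so the chain groups are C_0 ≅ Z^5, C_1 ≅ Z^9, C_2 ≅ Z^6.

The boundary map ∂_1: C_1 → C_0 is given by ∂[p,q] = [q] − [p]. For instance
  ∂be = e − b.
This gives a 5×9 integer matrix of rank 4; reducing to Smith normal form yields diagonal entries (1,1,1,1).

Boundary ∂_2: C_2 → C_1 acts by ∂[p,q,r] = [q,r] − [p,r] + [p,q]. For instance
  ∂abe = be − ae + ab,
  ∂bcd = cd − bd + bc.
This gives a 9×6 integer matrix of rank 5; reducing to Smith normal form yields diagonal entries (1,1,1,1,1).

Computing H_k = (kernel of ∂_k) / (image of ∂_{k+1}):

  H_0: rank C_0 − rank ∂_1 = 5 − 4 = 1, and the invariant factors of ∂_1 are all 1, so H_0 = Z.
  H_1: rank ker ∂_1 − rank ∂_2 = (9 − 4) − 5 = 0, and the invariant factors of ∂_2 are all 1, so H_1 = 0.
  H_2: rank ker ∂_2 − rank ∂_3 = (6 − 5) − 0 = 1, and there is no ∂_3, so H_2 = Z.

As a check, the Euler characteristic is 5 − 9 + 6 = 2, which agrees with 1 − 0 + 1 = 2.
(K is a triangulation of the 2-sphere S^2.)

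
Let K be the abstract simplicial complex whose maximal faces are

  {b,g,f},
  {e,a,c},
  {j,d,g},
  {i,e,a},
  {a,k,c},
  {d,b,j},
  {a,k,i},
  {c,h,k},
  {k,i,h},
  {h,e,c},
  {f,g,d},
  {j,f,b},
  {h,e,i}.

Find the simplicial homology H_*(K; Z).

H_0 = Z^2,  H_1 = Z,  H_2 = Z.

K has 11 vertices, 22 edges, 13 triangles.
rank ∂_0 = 0, rank ∂_1 = 9 ⇒ b_0 = 11 − 0 − 9 = 2; all invariant factors of ∂_1 are 1 so no torsion. So H_0 ≅ Z^2.
rank ∂_1 = 9, rank ∂_2 = 12 ⇒ b_1 = 22 − 9 − 12 = 1; all invariant factors of ∂_2 are 1 so no torsion. So H_1 ≅ Z.
rank ∂_2 = 12, rank ∂_3 = 0 ⇒ b_2 = 13 − 12 − 0 = 1. So H_2 ≅ Z.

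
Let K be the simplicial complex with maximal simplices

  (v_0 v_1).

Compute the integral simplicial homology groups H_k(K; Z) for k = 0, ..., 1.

Fix the vertex order v_0 < v_1 and write every simplex with vertices in increasing order. Then dim K = 1 and the simplices of K are:

  0-simplices (2): [v_0], [v_1]
  1-simplices (1): [v_0,v_1]

giving chain groups C_0 ≅ Z^2, C_1 ≅ Z^1.

∂_1: C_1 → C_0 maps an edge to its endpoints' difference, ∂[p,q] = q − p.
The 2×1 boundary matrix has rank 1 and Smith normal form diag(1).

From H_k ≅ ker(∂_k) / im(∂_{k+1}) we obtain:

  H_0: rank C_0 − rank ∂_1 = 2 − 1 = 1, and the invariant factors of ∂_1 are all 1, so H_0 ≅ Z.
  H_1: rank ker ∂_1 − rank ∂_2 = (1 − 1) − 0 = 0, and there is no ∂_2, so H_1 ≅ 0.

H_0 ≅ Z,  H_1 = 0.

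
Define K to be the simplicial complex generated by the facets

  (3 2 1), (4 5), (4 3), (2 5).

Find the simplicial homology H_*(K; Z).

K has 5 vertices, 6 edges, 1 triangle.
rank ∂_0 = 0, rank ∂_1 = 4 ⇒ b_0 = 5 − 0 − 4 = 1; all invariant factors of ∂_1 are 1 so no torsion. So H_0 = Z.
rank ∂_1 = 4, rank ∂_2 = 1 ⇒ b_1 = 6 − 4 − 1 = 1; all invariant factors of ∂_2 are 1 so no torsion. So H_1 = Z.
rank ∂_2 = 1, rank ∂_3 = 0 ⇒ b_2 = 1 − 1 − 0 = 0. So H_2 = 0.

H_0 = Z,  H_1 = Z,  H_2 = 0.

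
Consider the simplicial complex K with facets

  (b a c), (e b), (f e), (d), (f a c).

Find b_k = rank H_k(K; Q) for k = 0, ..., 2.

Order the vertices as a < b < c < d < e < f. Listing each simplex with vertices in this order, K has dimension 2 with simplices:

  0-simplices (6): a, b, c, d, e, f
  1-simplices (7): ab, ac, af, bc, be, cf, ef
  2-simplices (2): abc, acf

so the chain groups are C_0 ≅ Z^6, C_1 ≅ Z^7, C_2 ≅ Z^2.

∂_1: C_1 → C_0 sends each edge [p,q] (with p < q) to q − p. For instance
  ∂ab = b − a.
The resulting 6×7 matrix has rank 4, and its Smith normal form has invariant factors (1,1,1,1).

Boundary ∂_2: C_2 → C_1 acts by ∂[p,q,r] = [q,r] − [p,r] + [p,q]. For instance
  ∂abc = bc − ac + ab,
  ∂acf = cf − af + ac.
The resulting 7×2 matrix has rank 2, and its Smith normal form has invariant factors (1,1).

Computing H_k = (kernel of ∂_k) / (image of ∂_{k+1}):

  H_0: rank C_0 − rank ∂_1 = 6 − 4 = 2, and the invariant factors of ∂_1 are all 1, so H_0 = Z^2.
  H_1: rank ker ∂_1 − rank ∂_2 = (7 − 4) − 2 = 1, and the invariant factors of ∂_2 are all 1, so H_1 = Z.
  H_2: rank ker ∂_2 − rank ∂_3 = (2 − 2) − 0 = 0, and there is no ∂_3, so H_2 = 0.

As a check, the Euler characteristic is 6 − 7 + 2 = 1, which agrees with 2 − 1 + 0 = 1.

Hence the Betti numbers are b_0 = 2, b_1 = 1, b_2 = 0.

b_0 = 2, b_1 = 1, b_2 = 0.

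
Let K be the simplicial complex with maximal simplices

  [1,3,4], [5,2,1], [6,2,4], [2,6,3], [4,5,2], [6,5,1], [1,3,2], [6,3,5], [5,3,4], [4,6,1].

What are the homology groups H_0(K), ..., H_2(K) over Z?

Fix the vertex order 1 < 2 < 3 < 4 < 5 < 6 and write every simplex with vertices in increasing order. Then dim K = 2 and the simplices of K are:

  0-simplices (6): [1], [2], [3], [4], [5], [6]
  1-simplices (15): [1,2], [1,3], [1,4], [1,5], [1,6], [2,3], [2,4], [2,5], [2,6], [3,4], [3,5], [3,6], [4,5], [4,6], [5,6]
  2-simplices (10): [1,2,3], [1,2,5], [1,3,4], [1,4,6], [1,5,6], [2,3,6], [2,4,5], [2,4,6], [3,4,5], [3,5,6]

so the chain groups are C_0 ≅ Z^6, C_1 ≅ Z^15, C_2 ≅ Z^10.

∂_1: C_1 → C_0 is given by ∂[p,q] = [q] − [p].
The resulting 6×15 matrix has rank 5, and its Smith normal form has invariant factors (1,1,1,1,1).

∂_2: C_2 → C_1 acts by ∂[p,q,r] = [q,r] − [p,r] + [p,q]. For instance
  ∂[1,5,6] = [5,6] − [1,6] + [1,5],
  ∂[1,4,6] = [4,6] − [1,6] + [1,4].
As a 15×10 matrix over Z this has rank 10, with invariant factors (1,1,1,1,1,1,1,1,1,2).

Computing H_k = (kernel of ∂_k) / (image of ∂_{k+1}):

  H_0: rank C_0 − rank ∂_1 = 6 − 5 = 1, and the invariant factors of ∂_1 are all 1, so H_0 = Z.
  H_1: rank ker ∂_1 − rank ∂_2 = (15 − 5) − 10 = 0, and ∂_2 has invariant factor 2 > 1, so H_1 = Z/2.
  H_2: rank ker ∂_2 − rank ∂_3 = (10 − 10) − 0 = 0, and there is no ∂_3, so H_2 = 0.

As a check, the Euler characteristic is 6 − 15 + 10 = 1, which agrees with 1 − 0 + 0 = 1.

H_0 ≅ Z,  H_1 ≅ Z/2,  H_2 = 0.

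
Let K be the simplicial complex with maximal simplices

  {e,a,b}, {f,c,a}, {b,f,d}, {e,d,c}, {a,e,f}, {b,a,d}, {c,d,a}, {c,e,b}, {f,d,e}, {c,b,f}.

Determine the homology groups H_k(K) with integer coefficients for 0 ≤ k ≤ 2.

H_0 = Z,  H_1 = Z/2,  H_2 = 0.

Take the total order a < b < c < d < e < f on the vertex set. Then K (dimension 2) consists of the simplices:

  0-simplices (6): a, b, c, d, e, f
  1-simplices (15): ab, ac, ad, ae, af, bc, bd, be, bf, cd, ce, cf, de, df, ef
  2-simplices (10): abd, abe, acd, acf, aef, bce, bcf, bdf, cde, def

giving chain groups C_0 ≅ Z^6, C_1 ≅ Z^15, C_2 ≅ Z^10.

Boundary ∂_1: C_1 → C_0 maps an edge to its endpoints' difference, ∂[p,q] = q − p.
As a 6×15 matrix over Z this has rank 5, with invariant factors (1,1,1,1,1).

The boundary map ∂_2: C_2 → C_1 acts by ∂[p,q,r] = [q,r] − [p,r] + [p,q]. For instance
  ∂bcf = cf − bf + bc,
  ∂abd = bd − ad + ab.
The resulting 15×10 matrix has rank 10, and its Smith normal form has invariant factors (1,1,1,1,1,1,1,1,1,2).

Reading off H_k = ker ∂_k / im ∂_{k+1}:

  H_0: rank C_0 − rank ∂_1 = 6 − 5 = 1, and the invariant factors of ∂_1 are all 1, so H_0 ≅ Z.
  H_1: rank ker ∂_1 − rank ∂_2 = (15 − 5) − 10 = 0, and ∂_2 has invariant factor 2 > 1, so H_1 ≅ Z/2.
  H_2: rank ker ∂_2 − rank ∂_3 = (10 − 10) − 0 = 0, and there is no ∂_3, so H_2 ≅ 0.

(K is a triangulation of the real projective plane RP^2.)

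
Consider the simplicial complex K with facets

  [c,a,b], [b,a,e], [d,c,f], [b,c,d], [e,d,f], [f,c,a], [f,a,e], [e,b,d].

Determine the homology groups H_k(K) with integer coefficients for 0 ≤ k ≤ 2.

H_0 ≅ Z,  H_1 = 0,  H_2 ≅ Z.

Order the vertices as a < b < c < d < e < f. Listing each simplex with vertices in this order, K has dimension 2 with simplices:

  0-simplices (6): a, b, c, d, e, f
  1-simplices (12): ab, ac, ae, af, bc, bd, be, cd, cf, de, df, ef
  2-simplices (8): abc, abe, acf, aef, bcd, bde, cdf, def

giving chain groups C_0 ≅ Z^6, C_1 ≅ Z^12, C_2 ≅ Z^8.

The boundary map ∂_1: C_1 → C_0 is given by ∂[p,q] = [q] − [p].
The resulting 6×12 matrix has rank 5, and its Smith normal form has invariant factors (1,1,1,1,1).

Boundary ∂_2: C_2 → C_1 maps a triangle to the signed sum of its edges. For instance
  ∂aef = ef − af + ae,
  ∂abe = be − ae + ab.
The resulting 12×8 matrix has rank 7, and its Smith normal form has invariant factors (1,1,1,1,1,1,1).

Now H_k = ker ∂_k / im ∂_{k+1}, so:

  H_0: rank C_0 − rank ∂_1 = 6 − 5 = 1, and the invariant factors of ∂_1 are all 1, so H_0 = Z.
  H_1: rank ker ∂_1 − rank ∂_2 = (12 − 5) − 7 = 0, and the invariant factors of ∂_2 are all 1, so H_1 = 0.
  H_2: rank ker ∂_2 − rank ∂_3 = (8 − 7) − 0 = 1, and there is no ∂_3, so H_2 = Z.

As a check, the Euler characteristic is 6 − 12 + 8 = 2, which agrees with 1 − 0 + 1 = 2.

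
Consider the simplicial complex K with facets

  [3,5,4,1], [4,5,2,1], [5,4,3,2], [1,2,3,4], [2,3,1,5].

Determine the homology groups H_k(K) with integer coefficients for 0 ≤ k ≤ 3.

We work with the vertex ordering 1 < 2 < 3 < 4 < 5. The simplices of K, each written with vertices in increasing order, are:

  0-simplices (5): [1], [2], [3], [4], [5]
  1-simplices (10): [1,2], [1,3], [1,4], [1,5], [2,3], [2,4], [2,5], [3,4], [3,5], [4,5]
  2-simplices (10): [1,2,3], [1,2,4], [1,2,5], [1,3,4], [1,3,5], [1,4,5], [2,3,4], [2,3,5], [2,4,5], [3,4,5]
  3-simplices (5): [1,2,3,4], [1,2,3,5], [1,2,4,5], [1,3,4,5], [2,3,4,5]

Hence C_0 ≅ Z^5, C_1 ≅ Z^10, C_2 ≅ Z^10, C_3 ≅ Z^5.

The boundary map ∂_1: C_1 → C_0 sends each edge [p,q] (with p < q) to q − p. For instance
  ∂[1,4] = [4] − [1].
As a 5×10 matrix over Z this has rank 4, with invariant factors (1,1,1,1).

∂_2: C_2 → C_1 sends each 2-simplex [p,q,r] to [q,r] − [p,r] + [p,q]. For instance
  ∂[2,4,5] = [4,5] − [2,5] + [2,4],
  ∂[1,2,5] = [2,5] − [1,5] + [1,2].
The resulting 10×10 matrix has rank 6, and its Smith normal form has invariant factors (1,1,1,1,1,1).

∂_3: C_3 → C_2 sends each 3-simplex σ to the alternating sum Σ_i (−1)^i (σ with its i-th vertex removed). For instance
  ∂[1,3,4,5] = [3,4,5] − [1,4,5] + [1,3,5] − [1,3,4],
  ∂[1,2,3,4] = [2,3,4] − [1,3,4] + [1,2,4] − [1,2,3].
As a 10×5 matrix over Z this has rank 4, with invariant factors (1,1,1,1).

From H_k ≅ ker(∂_k) / im(∂_{k+1}) we obtain:

  H_0: rank C_0 − rank ∂_1 = 5 − 4 = 1, and the invariant factors of ∂_1 are all 1, so H_0 = Z.
  H_1: rank ker ∂_1 − rank ∂_2 = (10 − 4) − 6 = 0, and the invariant factors of ∂_2 are all 1, so H_1 = 0.
  H_2: rank ker ∂_2 − rank ∂_3 = (10 − 6) − 4 = 0, and the invariant factors of ∂_3 are all 1, so H_2 = 0.
  H_3: rank ker ∂_3 − rank ∂_4 = (5 − 4) − 0 = 1, and there is no ∂_4, so H_3 = Z.

(K is a triangulation of the 3-sphere S^3.)

H_0 = Z,  H_1 = 0,  H_2 = 0,  H_3 = Z.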